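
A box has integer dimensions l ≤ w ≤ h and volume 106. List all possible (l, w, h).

Iterate l from 1 to ⌊106^(1/3)⌋. For each l dividing 106, iterate w ≥ l with w dividing 106/l, and set h = 106/(l·w).
Triples found (2): (1×1×106), (1×2×53)

(1×1×106), (1×2×53)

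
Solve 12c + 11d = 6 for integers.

Step 1: Check solvability.
gcd(12, 11) = 1
Since 1 divides 6, solutions exist.

Step 2: Apply extended Euclidean algorithm to find gcd.
We find integers such that 12*x0 + 11*y0 = 1

Step 3: Scale the particular solution.
Multiply by 6/1 = 6:
c = 6, d = -6

Step 4: Verify.
12*(6) + 11*(-6) = 6 = 6 ✓

c = 6, d = -6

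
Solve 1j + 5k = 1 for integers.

Step 1: Check solvability.
gcd(1, 5) = 1
Since 1 divides 1, solutions exist.

Step 2: Apply extended Euclidean algorithm to find gcd.
We find integers such that 1*x0 + 5*y0 = 1

Step 3: Scale the particular solution.
Multiply by 1/1 = 1:
j = 1, k = 0

Step 4: Verify.
1*(1) + 5*(0) = 1 = 1 ✓

j = 1, k = 0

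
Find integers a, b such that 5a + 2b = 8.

Step 1: Check solvability.
gcd(5, 2) = 1
Since 1 divides 8, solutions exist.

Step 2: Apply extended Euclidean algorithm to find gcd.
We find integers such that 5*x0 + 2*y0 = 1

Step 3: Scale the particular solution.
Multiply by 8/1 = 8:
a = 8, b = -16

Step 4: Verify.
5*(8) + 2*(-16) = 8 = 8 ✓

a = 8, b = -16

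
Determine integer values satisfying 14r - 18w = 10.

Step 1: Check solvability.
gcd(14, 18) = 2
Since 2 divides 10, solutions exist.

Step 2: Apply extended Euclidean algorithm to find gcd.
We find integers such that 14*x0 + 18*y0 = 2

Step 3: Scale the particular solution.
Multiply by 10/2 = 5:
r = 20, w = 15

Step 4: Verify.
14*(20) - 18*(15) = 10 = 10 ✓

r = 20, w = 15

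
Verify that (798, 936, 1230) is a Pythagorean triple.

Compute a² + b² = 798² + 936² = 636804 + 876096 = 1512900
Compute c² = 1230² = 1512900
Since 1512900 = 1512900, confirmed.

Yes, it is a Pythagorean triple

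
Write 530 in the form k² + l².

We need to find integers k, l > 0 such that k² + l² = 530.
Trying k = 1: l² = 530 - 1² = 530 - 1 = 529
l = 23
Check: 1² + 23² = 1 + 529 = 530 ✓

530 = 1² + 23²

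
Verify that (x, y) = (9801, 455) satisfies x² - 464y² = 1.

Compute x² = 9801² = 96059601
Compute 464y² = 464·455² = 464·207025 = 96059600
x² - 464y² = 96059601 - 96059600 = 1
Since this equals 1, (9801, 455) is a solution.

Yes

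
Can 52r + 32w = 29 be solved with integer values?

Step 1: Compute gcd(52, 32).
gcd(52, 32) = 4

Step 2: Check divisibility.
Does 4 divide 29? 29 = 4 x 7 + 1, so no.

By the theorem on linear Diophantine equations, 52r + 32w = 29 has integer solutions if and only if gcd(52, 32) divides 29. Since 4 does not divide 29, no solutions exist.

No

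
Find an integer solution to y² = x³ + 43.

Try small integer x values and check whether x³ + 43 is a perfect square.
x = -3: x³ + 43 = -3³ + 43 = -27 + 43 = 16
Is 16 a perfect square? 4² = 16 ✓
So (x, y) = (-3, -4) is a solution.

x = -3, y = -4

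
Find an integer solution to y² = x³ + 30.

Try small integer x values and check whether x³ + 30 is a perfect square.
x = 19: x³ + 30 = 19³ + 30 = 6859 + 30 = 6889
Is 6889 a perfect square? 83² = 6889 ✓
So (x, y) = (19, -83) is a solution.

x = 19, y = -83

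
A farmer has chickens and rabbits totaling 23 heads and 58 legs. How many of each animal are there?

Let c = chickens, r = rabbits.
Heads: c + r = 23
Legs: 2c + 4r = 58
From the first equation, c = 23 - r. Substitute:
2(23 - r) + 4r = 58
46 + 2r = 58
r = (58 - 46)/2 = 6
c = 23 - 6 = 17

Chickens: 17, Rabbits: 6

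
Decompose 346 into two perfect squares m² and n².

We need to find integers m, n > 0 such that m² + n² = 346.
Trying m = 11: n² = 346 - 11² = 346 - 121 = 225
n = 15
Check: 11² + 15² = 121 + 225 = 346 ✓

346 = 11² + 15²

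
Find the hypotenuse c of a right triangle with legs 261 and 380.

c² = a² + b² = 261² + 380² = 68121 + 144400 = 212521
c = 461

461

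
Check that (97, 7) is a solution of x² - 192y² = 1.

Compute x² = 97² = 9409
Compute 192y² = 192·7² = 192·49 = 9408
x² - 192y² = 9409 - 9408 = 1
Since this equals 1, (97, 7) is a solution.

Yes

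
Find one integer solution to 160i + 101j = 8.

Step 1: Check solvability.
gcd(160, 101) = 1
Since 1 divides 8, solutions exist.

Step 2: Apply extended Euclidean algorithm to find gcd.
We find integers such that 160*x0 + 101*y0 = 1

Step 3: Scale the particular solution.
Multiply by 8/1 = 8:
i = 96, j = -152

Step 4: Verify.
160*(96) + 101*(-152) = 8 = 8 ✓

i = 96, j = -152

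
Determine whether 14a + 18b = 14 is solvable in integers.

Step 1: Compute gcd(14, 18).
gcd(14, 18) = 2

Step 2: Check divisibility.
Does 2 divide 14? 14 = 2 x 7, so yes.

By the theorem on linear Diophantine equations, 14a + 18b = 14 has integer solutions if and only if gcd(14, 18) divides 14. Since 2 | 14, solutions exist.

Yes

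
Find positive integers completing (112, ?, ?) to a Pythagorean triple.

We need the other leg and hypotenuse such that 112² + x² = c².
Take x = 15, c = 113: 112² + 15² = 12544 + 225 = 12769 = 113² ✓
Triple: (15, 112, 113)

(15, 112, 113)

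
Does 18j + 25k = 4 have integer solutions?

Step 1: Compute gcd(18, 25).
gcd(18, 25) = 1

Step 2: Check divisibility.
Does 1 divide 4? 4 = 1 x 4, so yes.

By the theorem on linear Diophantine equations, 18j + 25k = 4 has integer solutions if and only if gcd(18, 25) divides 4. Since 1 | 4, solutions exist.

Yes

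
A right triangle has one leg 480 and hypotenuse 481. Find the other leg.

a² = c² - b² = 231361 - 230400 = 961
a = 31

31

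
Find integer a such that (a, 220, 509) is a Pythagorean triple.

a² = c² - b² = 509² - 220² = 259081 - 48400 = 210681
a = sqrt(210681) = 459

459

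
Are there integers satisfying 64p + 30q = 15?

Step 1: Compute gcd(64, 30).
gcd(64, 30) = 2

Step 2: Check divisibility.
Does 2 divide 15? 15 = 2 x 7 + 1, so no.

By the theorem on linear Diophantine equations, 64p + 30q = 15 has integer solutions if and only if gcd(64, 30) divides 15. Since 2 does not divide 15, no solutions exist.

No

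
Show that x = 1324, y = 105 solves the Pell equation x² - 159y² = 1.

Compute x² = 1324² = 1752976
Compute 159y² = 159·105² = 159·11025 = 1752975
x² - 159y² = 1752976 - 1752975 = 1
Since this equals 1, (1324, 105) is a solution.

Yes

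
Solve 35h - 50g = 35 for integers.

Step 1: Check solvability.
gcd(35, 50) = 5
Since 5 divides 35, solutions exist.

Step 2: Apply extended Euclidean algorithm to find gcd.
We find integers such that 35*x0 + 50*y0 = 5

Step 3: Scale the particular solution.
Multiply by 35/5 = 7:
h = 21, g = 14

Step 4: Verify.
35*(21) - 50*(14) = 35 = 35 ✓

h = 21, g = 14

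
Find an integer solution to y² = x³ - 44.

Try small integer x values and check whether x³ - 44 is a perfect square.
x = 5: x³ - 44 = 5³ - 44 = 125 - 44 = 81
Is 81 a perfect square? 9² = 81 ✓
So (x, y) = (5, -9) is a solution.

x = 5, y = -9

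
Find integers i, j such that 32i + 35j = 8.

Step 1: Check solvability.
gcd(32, 35) = 1
Since 1 divides 8, solutions exist.

Step 2: Apply extended Euclidean algorithm to find gcd.
We find integers such that 32*x0 + 35*y0 = 1

Step 3: Scale the particular solution.
Multiply by 8/1 = 8:
i = -96, j = 88

Step 4: Verify.
32*(-96) + 35*(88) = 8 = 8 ✓

i = -96, j = 88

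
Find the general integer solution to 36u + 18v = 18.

Step 1: Compute gcd(36, 18) = 18.
Since 18 divides 18, solutions exist.

Step 2: Find a particular solution using extended Euclidean algorithm.
We get u₀ = 0, v₀ = 1.
Check: 36*0 + 18*1 = 18 = 18 ✓

Step 3: Write the general solution.
u = 0 + (18/18)t = 0 + 1t
v = 1 - (36/18)t = 1 - 2t
for any integer t.

u = 0 + 1t, v = 1 - 2t for integer t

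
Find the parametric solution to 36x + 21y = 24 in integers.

Step 1: Compute gcd(36, 21) = 3.
Since 3 divides 24, solutions exist.

Step 2: Find a particular solution using extended Euclidean algorithm.
We get x₀ = 24, y₀ = -40.
Check: 36*24 + 21*-40 = 24 = 24 ✓

Step 3: Write the general solution.
x = 24 + (21/3)t = 24 + 7t
y = -40 - (36/3)t = -40 - 12t
for any integer t.

x = 24 + 7t, y = -40 - 12t for integer t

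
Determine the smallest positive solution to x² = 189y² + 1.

We seek the smallest positive integers (x, y) with x² - 189y² = 1, i.e., x² = 189y² + 1.
Try successive y values:
y = 1: x² = 189·1² + 1 = 190, not a perfect square
y = 2: x² = 189·2² + 1 = 757, not a perfect square
y = 3: x² = 189·3² + 1 = 1702, not a perfect square
... continuing the search (or via continued fractions) ...
y = 4: x² = 189·4² + 1 = 3025, x = 55 ✓

Verify: 55² - 189·4² = 3025 - 3024 = 1 ✓

x = 55, y = 4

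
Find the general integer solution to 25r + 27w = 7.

Step 1: Compute gcd(25, 27) = 1.
Since 1 divides 7, solutions exist.

Step 2: Find a particular solution using extended Euclidean algorithm.
We get r₀ = 91, w₀ = -84.
Check: 25*91 + 27*-84 = 7 = 7 ✓

Step 3: Write the general solution.
r = 91 + (27/1)t = 91 + 27t
w = -84 - (25/1)t = -84 - 25t
for any integer t.

r = 91 + 27t, w = -84 - 25t for integer t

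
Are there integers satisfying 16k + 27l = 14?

Step 1: Compute gcd(16, 27).
gcd(16, 27) = 1

Step 2: Check divisibility.
Does 1 divide 14? 14 = 1 x 14, so yes.

By the theorem on linear Diophantine equations, 16k + 27l = 14 has integer solutions if and only if gcd(16, 27) divides 14. Since 1 | 14, solutions exist.

Yes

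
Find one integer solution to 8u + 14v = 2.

Step 1: Check solvability.
gcd(8, 14) = 2
Since 2 divides 2, solutions exist.

Step 2: Apply extended Euclidean algorithm to find gcd.
We find integers such that 8*x0 + 14*y0 = 2

Step 3: Scale the particular solution.
Multiply by 2/2 = 1:
u = 2, v = -1

Step 4: Verify.
8*(2) + 14*(-1) = 2 = 2 ✓

u = 2, v = -1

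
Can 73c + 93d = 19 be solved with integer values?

Step 1: Compute gcd(73, 93).
gcd(73, 93) = 1

Step 2: Check divisibility.
Does 1 divide 19? 19 = 1 x 19, so yes.

By the theorem on linear Diophantine equations, 73c + 93d = 19 has integer solutions if and only if gcd(73, 93) divides 19. Since 1 | 19, solutions exist.

Yes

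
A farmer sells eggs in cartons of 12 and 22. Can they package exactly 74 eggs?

We need non-negative a, b with 12a + 22b = 74.
gcd(12, 22) = 2 divides 74, but no a in [0, 6] gives non-negative b.

No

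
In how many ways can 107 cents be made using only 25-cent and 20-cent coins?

We need non-negative integers (x, y) with 25x + 20y = 107.
For each x from 0 to 4, check if (107 - 25x) is a non-negative multiple of 20.
Solutions (x, y): none
Count: 0

0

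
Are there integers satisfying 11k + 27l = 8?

Step 1: Compute gcd(11, 27).
gcd(11, 27) = 1

Step 2: Check divisibility.
Does 1 divide 8? 8 = 1 x 8, so yes.

By the theorem on linear Diophantine equations, 11k + 27l = 8 has integer solutions if and only if gcd(11, 27) divides 8. Since 1 | 8, solutions exist.

Yes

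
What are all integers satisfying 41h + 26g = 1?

Step 1: Compute gcd(41, 26) = 1.
Since 1 divides 1, solutions exist.

Step 2: Find a particular solution using extended Euclidean algorithm.
We get h₀ = 7, g₀ = -11.
Check: 41*7 + 26*-11 = 1 = 1 ✓

Step 3: Write the general solution.
h = 7 + (26/1)t = 7 + 26t
g = -11 - (41/1)t = -11 - 41t
for any integer t.

h = 7 + 26t, g = -11 - 41t for integer t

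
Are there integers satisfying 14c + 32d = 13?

Step 1: Compute gcd(14, 32).
gcd(14, 32) = 2

Step 2: Check divisibility.
Does 2 divide 13? 13 = 2 x 6 + 1, so no.

By the theorem on linear Diophantine equations, 14c + 32d = 13 has integer solutions if and only if gcd(14, 32) divides 13. Since 2 does not divide 13, no solutions exist.

No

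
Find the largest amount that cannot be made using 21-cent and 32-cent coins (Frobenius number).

For two coprime denominations a and b, the Frobenius number (largest value not representable as a non-negative combination) is ab - a - b.
Here gcd(21, 32) = 1, so they are coprime.
F(21, 32) = 21·32 - 21 - 32 = 672 - 53 = 619

619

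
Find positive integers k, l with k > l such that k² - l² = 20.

Factor: k² - l² = (k+l)(k-l) = 20.
We need two factors of 20 with the same parity.
Use k+l = 10 and k-l = 2 (product 10·2 = 20).
Adding: 2k = 12, so k = 6.
Subtracting: 2l = 8, so l = 4.
Check: 6² - 4² = 36 - 16 = 20 ✓

k = 6, l = 4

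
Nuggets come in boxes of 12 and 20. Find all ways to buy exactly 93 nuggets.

We need non-negative integers (x, y) with 12x + 20y = 93.
For each x in 0..7, check if 93 - 12x is a non-negative multiple of 20.
No x yields an integer y ≥ 0.

No solution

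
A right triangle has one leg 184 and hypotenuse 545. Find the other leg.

a² = c² - b² = 297025 - 33856 = 263169
a = 513

513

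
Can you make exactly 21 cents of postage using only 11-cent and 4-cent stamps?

We need non-negative x, y with 11x + 4y = 21.
gcd(11, 4) = 1 divides 21, so integer solutions exist, but checking x = 0..1 shows none with y ≥ 0.
So 21 cannot be made with non-negative stamp counts.

No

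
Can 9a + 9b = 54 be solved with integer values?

Step 1: Compute gcd(9, 9).
gcd(9, 9) = 9

Step 2: Check divisibility.
Does 9 divide 54? 54 = 9 x 6, so yes.

By the theorem on linear Diophantine equations, 9a + 9b = 54 has integer solutions if and only if gcd(9, 9) divides 54. Since 9 | 54, solutions exist.

Yes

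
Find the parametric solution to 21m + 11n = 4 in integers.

Step 1: Compute gcd(21, 11) = 1.
Since 1 divides 4, solutions exist.

Step 2: Find a particular solution using extended Euclidean algorithm.
We get m₀ = -4, n₀ = 8.
Check: 21*-4 + 11*8 = 4 = 4 ✓

Step 3: Write the general solution.
m = -4 + (11/1)t = -4 + 11t
n = 8 - (21/1)t = 8 - 21t
for any integer t.

m = -4 + 11t, n = 8 - 21t for integer t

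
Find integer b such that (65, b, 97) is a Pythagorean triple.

b² = c² - a² = 97² - 65² = 9409 - 4225 = 5184
b = sqrt(5184) = 72

72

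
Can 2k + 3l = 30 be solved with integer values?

Step 1: Compute gcd(2, 3).
gcd(2, 3) = 1

Step 2: Check divisibility.
Does 1 divide 30? 30 = 1 x 30, so yes.

By the theorem on linear Diophantine equations, 2k + 3l = 30 has integer solutions if and only if gcd(2, 3) divides 30. Since 1 | 30, solutions exist.

Yes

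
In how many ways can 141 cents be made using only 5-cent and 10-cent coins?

We need non-negative integers (x, y) with 5x + 10y = 141.
For each x from 0 to 28, check if (141 - 5x) is a non-negative multiple of 10.
Solutions (x, y): none
Count: 0

0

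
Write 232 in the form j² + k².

We need to find integers j, k > 0 such that j² + k² = 232.
Trying j = 6: k² = 232 - 6² = 232 - 36 = 196
k = 14
Check: 6² + 14² = 36 + 196 = 232 ✓

232 = 6² + 14²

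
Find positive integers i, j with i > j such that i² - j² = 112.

Factor: i² - j² = (i+j)(i-j) = 112.
We need two factors of 112 with the same parity.
Use i+j = 56 and i-j = 2 (product 56·2 = 112).
Adding: 2i = 58, so i = 29.
Subtracting: 2j = 54, so j = 27.
Check: 29² - 27² = 841 - 729 = 112 ✓

i = 29, j = 27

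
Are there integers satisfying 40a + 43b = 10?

Step 1: Compute gcd(40, 43).
gcd(40, 43) = 1

Step 2: Check divisibility.
Does 1 divide 10? 10 = 1 x 10, so yes.

By the theorem on linear Diophantine equations, 40a + 43b = 10 has integer solutions if and only if gcd(40, 43) divides 10. Since 1 | 10, solutions exist.

Yes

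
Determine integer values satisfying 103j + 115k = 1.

Step 1: Check solvability.
gcd(103, 115) = 1
Since 1 divides 1, solutions exist.

Step 2: Apply extended Euclidean algorithm to find gcd.
We find integers such that 103*x0 + 115*y0 = 1

Step 3: Scale the particular solution.
Multiply by 1/1 = 1:
j = -48, k = 43

Step 4: Verify.
103*(-48) + 115*(43) = 1 = 1 ✓

j = -48, k = 43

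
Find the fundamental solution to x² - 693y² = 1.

We seek the smallest positive integers (x, y) with x² - 693y² = 1, i.e., x² = 693y² + 1.
Try successive y values:
y = 1: x² = 693·1² + 1 = 694, not a perfect square
y = 2: x² = 693·2² + 1 = 2773, not a perfect square
y = 3: x² = 693·3² + 1 = 6238, not a perfect square
... continuing the search (or via continued fractions) ...
y = 9360: x² = 693·9360² + 1 = 60713452801, x = 246401 ✓

Verify: 246401² - 693·9360² = 60713452801 - 60713452800 = 1 ✓

x = 246401, y = 9360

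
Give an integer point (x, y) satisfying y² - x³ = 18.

Try small integer x values and check whether x³ + 18 is a perfect square.
x = 7: x³ + 18 = 7³ + 18 = 343 + 18 = 361
Is 361 a perfect square? 19² = 361 ✓
So (x, y) = (7, 19) is a solution.

x = 7, y = 19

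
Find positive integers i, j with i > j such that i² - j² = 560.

Factor: i² - j² = (i+j)(i-j) = 560.
We need two factors of 560 with the same parity.
Use i+j = 280 and i-j = 2 (product 280·2 = 560).
Adding: 2i = 282, so i = 141.
Subtracting: 2j = 278, so j = 139.
Check: 141² - 139² = 19881 - 19321 = 560 ✓

i = 141, j = 139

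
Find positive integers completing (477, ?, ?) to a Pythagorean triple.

We need the other leg and hypotenuse such that 477² + x² = c².
Take x = 1364, c = 1445: 477² + 1364² = 227529 + 1860496 = 2088025 = 1445² ✓
Triple: (477, 1364, 1445)

(477, 1364, 1445)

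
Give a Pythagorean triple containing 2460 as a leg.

We need the other leg and hypotenuse such that 2460² + x² = c².
Take x = 2912, c = 3812: 2460² + 2912² = 6051600 + 8479744 = 14531344 = 3812² ✓
Triple: (2460, 2912, 3812)

(2460, 2912, 3812)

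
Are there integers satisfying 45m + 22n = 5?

Step 1: Compute gcd(45, 22).
gcd(45, 22) = 1

Step 2: Check divisibility.
Does 1 divide 5? 5 = 1 x 5, so yes.

By the theorem on linear Diophantine equations, 45m + 22n = 5 has integer solutions if and only if gcd(45, 22) divides 5. Since 1 | 5, solutions exist.

Yes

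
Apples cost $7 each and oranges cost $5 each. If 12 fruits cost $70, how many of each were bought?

Let a = apples, o = oranges.
a + o = 12
7a + 5o = 70
Substitute o = 12 - a:
7a + 5(12 - a) = 70
(7 - 5)a = 70 - 60
2a = 10
a = 5, o = 12 - 5 = 7

Apples: 5, Oranges: 7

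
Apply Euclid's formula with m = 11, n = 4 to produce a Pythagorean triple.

a = m² - n² = 11² - 4² = 121 - 16 = 105
b = 2mn = 2·11·4 = 88
c = m² + n² = 121 + 16 = 137
Verify: 105² + 88² = 11025 + 7744 = 18769 = 137² ✓

(105, 88, 137)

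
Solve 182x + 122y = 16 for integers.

Step 1: Check solvability.
gcd(182, 122) = 2
Since 2 divides 16, solutions exist.

Step 2: Apply extended Euclidean algorithm to find gcd.
We find integers such that 182*x0 + 122*y0 = 2

Step 3: Scale the particular solution.
Multiply by 16/2 = 8:
x = -16, y = 24

Step 4: Verify.
182*(-16) + 122*(24) = 16 = 16 ✓

x = -16, y = 24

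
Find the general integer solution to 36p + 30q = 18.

Step 1: Compute gcd(36, 30) = 6.
Since 6 divides 18, solutions exist.

Step 2: Find a particular solution using extended Euclidean algorithm.
We get p₀ = 3, q₀ = -3.
Check: 36*3 + 30*-3 = 18 = 18 ✓

Step 3: Write the general solution.
p = 3 + (30/6)t = 3 + 5t
q = -3 - (36/6)t = -3 - 6t
for any integer t.

p = 3 + 5t, q = -3 - 6t for integer t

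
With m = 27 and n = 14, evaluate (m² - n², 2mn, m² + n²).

a = m² - n² = 729 - 196 = 533
b = 2mn = 2·27·14 = 756
c = m² + n² = 729 + 196 = 925
Verify: 533² + 756² = 284089 + 571536 = 855625 = 925² ✓

(533, 756, 925)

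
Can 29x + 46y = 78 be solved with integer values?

Step 1: Compute gcd(29, 46).
gcd(29, 46) = 1

Step 2: Check divisibility.
Does 1 divide 78? 78 = 1 x 78, so yes.

By the theorem on linear Diophantine equations, 29x + 46y = 78 has integer solutions if and only if gcd(29, 46) divides 78. Since 1 | 78, solutions exist.

Yes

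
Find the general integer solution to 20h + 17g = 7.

Step 1: Compute gcd(20, 17) = 1.
Since 1 divides 7, solutions exist.

Step 2: Find a particular solution using extended Euclidean algorithm.
We get h₀ = 42, g₀ = -49.
Check: 20*42 + 17*-49 = 7 = 7 ✓

Step 3: Write the general solution.
h = 42 + (17/1)t = 42 + 17t
g = -49 - (20/1)t = -49 - 20t
for any integer t.

h = 42 + 17t, g = -49 - 20t for integer t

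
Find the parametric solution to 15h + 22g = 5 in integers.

Step 1: Compute gcd(15, 22) = 1.
Since 1 divides 5, solutions exist.

Step 2: Find a particular solution using extended Euclidean algorithm.
We get h₀ = 15, g₀ = -10.
Check: 15*15 + 22*-10 = 5 = 5 ✓

Step 3: Write the general solution.
h = 15 + (22/1)t = 15 + 22t
g = -10 - (15/1)t = -10 - 15t
for any integer t.

h = 15 + 22t, g = -10 - 15t for integer t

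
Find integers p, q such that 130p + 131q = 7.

Step 1: Check solvability.
gcd(130, 131) = 1
Since 1 divides 7, solutions exist.

Step 2: Apply extended Euclidean algorithm to find gcd.
We find integers such that 130*x0 + 131*y0 = 1

Step 3: Scale the particular solution.
Multiply by 7/1 = 7:
p = -7, q = 7

Step 4: Verify.
130*(-7) + 131*(7) = 7 = 7 ✓

p = -7, q = 7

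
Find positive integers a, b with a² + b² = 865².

We need a² + b² = 865² = 748225.
Trying: 703² + 504² = 494209 + 254016 = 748225 ✓

(703, 504, 865)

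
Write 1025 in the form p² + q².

We need to find integers p, q > 0 such that p² + q² = 1025.
Trying p = 1: q² = 1025 - 1² = 1025 - 1 = 1024
q = 32
Check: 1² + 32² = 1 + 1024 = 1025 ✓

1025 = 1² + 32²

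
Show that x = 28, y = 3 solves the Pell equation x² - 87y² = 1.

Compute x² = 28² = 784
Compute 87y² = 87·3² = 87·9 = 783
x² - 87y² = 784 - 783 = 1
Since this equals 1, (28, 3) is a solution.

Yes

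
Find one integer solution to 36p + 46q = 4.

Step 1: Check solvability.
gcd(36, 46) = 2
Since 2 divides 4, solutions exist.

Step 2: Apply extended Euclidean algorithm to find gcd.
We find integers such that 36*x0 + 46*y0 = 2

Step 3: Scale the particular solution.
Multiply by 4/2 = 2:
p = 18, q = -14

Step 4: Verify.
36*(18) + 46*(-14) = 4 = 4 ✓

p = 18, q = -14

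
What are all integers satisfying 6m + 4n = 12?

Step 1: Compute gcd(6, 4) = 2.
Since 2 divides 12, solutions exist.

Step 2: Find a particular solution using extended Euclidean algorithm.
We get m₀ = 6, n₀ = -6.
Check: 6*6 + 4*-6 = 12 = 12 ✓

Step 3: Write the general solution.
m = 6 + (4/2)t = 6 + 2t
n = -6 - (6/2)t = -6 - 3t
for any integer t.

m = 6 + 2t, n = -6 - 3t for integer t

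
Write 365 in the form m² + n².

We need to find integers m, n > 0 such that m² + n² = 365.
Trying m = 2: n² = 365 - 2² = 365 - 4 = 361
n = 19
Check: 2² + 19² = 4 + 361 = 365 ✓

365 = 2² + 19²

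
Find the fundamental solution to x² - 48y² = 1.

We seek the smallest positive integers (x, y) with x² - 48y² = 1, i.e., x² = 48y² + 1.
Try successive y values:
y = 1: x² = 48·1² + 1 = 49, x = 7 ✓

Verify: 7² - 48·1² = 49 - 48 = 1 ✓

x = 7, y = 1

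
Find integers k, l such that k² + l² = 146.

We need to find integers k, l > 0 such that k² + l² = 146.
Trying k = 5: l² = 146 - 5² = 146 - 25 = 121
l = 11
Check: 5² + 11² = 25 + 121 = 146 ✓

146 = 5² + 11²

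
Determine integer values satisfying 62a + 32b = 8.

Step 1: Check solvability.
gcd(62, 32) = 2
Since 2 divides 8, solutions exist.

Step 2: Apply extended Euclidean algorithm to find gcd.
We find integers such that 62*x0 + 32*y0 = 2

Step 3: Scale the particular solution.
Multiply by 8/2 = 4:
a = -4, b = 8

Step 4: Verify.
62*(-4) + 32*(8) = 8 = 8 ✓

a = -4, b = 8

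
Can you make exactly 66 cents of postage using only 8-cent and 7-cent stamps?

We need non-negative x, y with 8x + 7y = 66.
gcd(8, 7) = 1 divides 66, so integer solutions exist.
Search for a non-negative one: x = 3 gives 7y = 66 - 24 = 42, so y = 6.
Check: 8·3 + 7·6 = 66 ✓

Yes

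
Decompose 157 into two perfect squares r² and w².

We need to find integers r, w > 0 such that r² + w² = 157.
Trying r = 6: w² = 157 - 6² = 157 - 36 = 121
w = 11
Check: 6² + 11² = 36 + 121 = 157 ✓

157 = 6² + 11²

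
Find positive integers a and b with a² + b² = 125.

We need to find integers a, b > 0 such that a² + b² = 125.
Trying a = 2: b² = 125 - 2² = 125 - 4 = 121
b = 11
Check: 2² + 11² = 4 + 121 = 125 ✓

125 = 2² + 11²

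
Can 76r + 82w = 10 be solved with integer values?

Step 1: Compute gcd(76, 82).
gcd(76, 82) = 2

Step 2: Check divisibility.
Does 2 divide 10? 10 = 2 x 5, so yes.

By the theorem on linear Diophantine equations, 76r + 82w = 10 has integer solutions if and only if gcd(76, 82) divides 10. Since 2 | 10, solutions exist.

Yes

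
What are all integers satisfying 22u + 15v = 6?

Step 1: Compute gcd(22, 15) = 1.
Since 1 divides 6, solutions exist.

Step 2: Find a particular solution using extended Euclidean algorithm.
We get u₀ = -12, v₀ = 18.
Check: 22*-12 + 15*18 = 6 = 6 ✓

Step 3: Write the general solution.
u = -12 + (15/1)t = -12 + 15t
v = 18 - (22/1)t = 18 - 22t
for any integer t.

u = -12 + 15t, v = 18 - 22t for integer t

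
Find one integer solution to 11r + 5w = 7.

Step 1: Check solvability.
gcd(11, 5) = 1
Since 1 divides 7, solutions exist.

Step 2: Apply extended Euclidean algorithm to find gcd.
We find integers such that 11*x0 + 5*y0 = 1

Step 3: Scale the particular solution.
Multiply by 7/1 = 7:
r = 7, w = -14

Step 4: Verify.
11*(7) + 5*(-14) = 7 = 7 ✓

r = 7, w = -14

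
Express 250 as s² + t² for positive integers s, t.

We need to find integers s, t > 0 such that s² + t² = 250.
Trying s = 5: t² = 250 - 5² = 250 - 25 = 225
t = 15
Check: 5² + 15² = 25 + 225 = 250 ✓

250 = 5² + 15²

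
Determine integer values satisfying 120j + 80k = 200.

Step 1: Check solvability.
gcd(120, 80) = 40
Since 40 divides 200, solutions exist.

Step 2: Apply extended Euclidean algorithm to find gcd.
We find integers such that 120*x0 + 80*y0 = 40

Step 3: Scale the particular solution.
Multiply by 200/40 = 5:
j = 5, k = -5

Step 4: Verify.
120*(5) + 80*(-5) = 200 = 200 ✓

j = 5, k = -5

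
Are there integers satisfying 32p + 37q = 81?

Step 1: Compute gcd(32, 37).
gcd(32, 37) = 1

Step 2: Check divisibility.
Does 1 divide 81? 81 = 1 x 81, so yes.

By the theorem on linear Diophantine equations, 32p + 37q = 81 has integer solutions if and only if gcd(32, 37) divides 81. Since 1 | 81, solutions exist.

Yes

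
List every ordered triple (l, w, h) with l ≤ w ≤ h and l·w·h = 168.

Iterate l from 1 to ⌊168^(1/3)⌋. For each l dividing 168, iterate w ≥ l with w dividing 168/l, and set h = 168/(l·w).
Triples found (16): (1×1×168), (1×2×84), (1×3×56), (1×4×42), (1×6×28), (1×7×24), (1×8×21), (1×12×14), (2×2×42), (2×3×28), (2×4×21), (2×6×14), (2×7×12), (3×4×14), (3×7×8), (4×6×7)

(1×1×168), (1×2×84), (1×3×56), (1×4×42), (1×6×28), (1×7×24), (1×8×21), (1×12×14), (2×2×42), (2×3×28), (2×4×21), (2×6×14), (2×7×12), (3×4×14), (3×7×8), (4×6×7)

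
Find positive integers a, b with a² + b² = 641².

We need a² + b² = 641² = 410881.
Trying: 609² + 200² = 370881 + 40000 = 410881 ✓

(609, 200, 641)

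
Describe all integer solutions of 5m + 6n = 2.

Step 1: Compute gcd(5, 6) = 1.
Since 1 divides 2, solutions exist.

Step 2: Find a particular solution using extended Euclidean algorithm.
We get m₀ = -2, n₀ = 2.
Check: 5*-2 + 6*2 = 2 = 2 ✓

Step 3: Write the general solution.
m = -2 + (6/1)t = -2 + 6t
n = 2 - (5/1)t = 2 - 5t
for any integer t.

m = -2 + 6t, n = 2 - 5t for integer t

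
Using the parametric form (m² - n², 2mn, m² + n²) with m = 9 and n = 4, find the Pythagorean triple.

a = m² - n² = 81 - 16 = 65
b = 2mn = 2·9·4 = 72
c = m² + n² = 81 + 16 = 97
Verify: 65² + 72² = 4225 + 5184 = 9409 = 97² ✓

(65, 72, 97)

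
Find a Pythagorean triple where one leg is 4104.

We need the other leg and hypotenuse such that 4104² + x² = c².
Take x = 222, c = 4110: 4104² + 222² = 16842816 + 49284 = 16892100 = 4110² ✓
Triple: (222, 4104, 4110)

(222, 4104, 4110)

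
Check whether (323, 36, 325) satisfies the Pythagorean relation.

Compute a² + b²:
323² + 36² = 104329 + 1296 = 105625
Compute c²:
325² = 105625
Since 105625 = 105625, it is a Pythagorean triple.

Yes, it is a Pythagorean triple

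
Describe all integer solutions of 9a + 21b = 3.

Step 1: Compute gcd(9, 21) = 3.
Since 3 divides 3, solutions exist.

Step 2: Find a particular solution using extended Euclidean algorithm.
We get a₀ = -2, b₀ = 1.
Check: 9*-2 + 21*1 = 3 = 3 ✓

Step 3: Write the general solution.
a = -2 + (21/3)t = -2 + 7t
b = 1 - (9/3)t = 1 - 3t
for any integer t.

a = -2 + 7t, b = 1 - 3t for integer t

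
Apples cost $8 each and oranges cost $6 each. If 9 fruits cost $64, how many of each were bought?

Let a = apples, o = oranges.
a + o = 9
8a + 6o = 64
Substitute o = 9 - a:
8a + 6(9 - a) = 64
(8 - 6)a = 64 - 54
2a = 10
a = 5, o = 9 - 5 = 4

Apples: 5, Oranges: 4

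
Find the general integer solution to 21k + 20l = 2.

Step 1: Compute gcd(21, 20) = 1.
Since 1 divides 2, solutions exist.

Step 2: Find a particular solution using extended Euclidean algorithm.
We get k₀ = 2, l₀ = -2.
Check: 21*2 + 20*-2 = 2 = 2 ✓

Step 3: Write the general solution.
k = 2 + (20/1)t = 2 + 20t
l = -2 - (21/1)t = -2 - 21t
for any integer t.

k = 2 + 20t, l = -2 - 21t for integer t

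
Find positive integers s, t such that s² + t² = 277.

Search for s with 277 - s² a perfect square.
s = 9: 277 - 9² = 277 - 81 = 196 = 14² ✓
So s = 9, t = 14.

s = 9, t = 14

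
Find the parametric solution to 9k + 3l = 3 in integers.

Step 1: Compute gcd(9, 3) = 3.
Since 3 divides 3, solutions exist.

Step 2: Find a particular solution using extended Euclidean algorithm.
We get k₀ = 0, l₀ = 1.
Check: 9*0 + 3*1 = 3 = 3 ✓

Step 3: Write the general solution.
k = 0 + (3/3)t = 0 + 1t
l = 1 - (9/3)t = 1 - 3t
for any integer t.

k = 0 + 1t, l = 1 - 3t for integer t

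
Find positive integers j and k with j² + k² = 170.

We need to find integers j, k > 0 such that j² + k² = 170.
Trying j = 1: k² = 170 - 1² = 170 - 1 = 169
k = 13
Check: 1² + 13² = 1 + 169 = 170 ✓

170 = 1² + 13²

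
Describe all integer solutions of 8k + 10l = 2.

Step 1: Compute gcd(8, 10) = 2.
Since 2 divides 2, solutions exist.

Step 2: Find a particular solution using extended Euclidean algorithm.
We get k₀ = -1, l₀ = 1.
Check: 8*-1 + 10*1 = 2 = 2 ✓

Step 3: Write the general solution.
k = -1 + (10/2)t = -1 + 5t
l = 1 - (8/2)t = 1 - 4t
for any integer t.

k = -1 + 5t, l = 1 - 4t for integer t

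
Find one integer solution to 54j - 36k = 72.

Step 1: Check solvability.
gcd(54, 36) = 18
Since 18 divides 72, solutions exist.

Step 2: Apply extended Euclidean algorithm to find gcd.
We find integers such that 54*x0 + 36*y0 = 18

Step 3: Scale the particular solution.
Multiply by 72/18 = 4:
j = 4, k = 4

Step 4: Verify.
54*(4) - 36*(4) = 72 = 72 ✓

j = 4, k = 4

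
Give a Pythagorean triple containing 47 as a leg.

We need the other leg and hypotenuse such that 47² + x² = c².
Take x = 1104, c = 1105: 47² + 1104² = 2209 + 1218816 = 1221025 = 1105² ✓
Triple: (47, 1104, 1105)

(47, 1104, 1105)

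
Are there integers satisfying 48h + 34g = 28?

Step 1: Compute gcd(48, 34).
gcd(48, 34) = 2

Step 2: Check divisibility.
Does 2 divide 28? 28 = 2 x 14, so yes.

By the theorem on linear Diophantine equations, 48h + 34g = 28 has integer solutions if and only if gcd(48, 34) divides 28. Since 2 | 28, solutions exist.

Yes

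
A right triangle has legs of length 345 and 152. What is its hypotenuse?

c² = a² + b² = 345² + 152² = 119025 + 23104 = 142129
c = 377

377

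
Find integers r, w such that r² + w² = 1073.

We need to find integers r, w > 0 such that r² + w² = 1073.
Trying r = 7: w² = 1073 - 7² = 1073 - 49 = 1024
w = 32
Check: 7² + 32² = 49 + 1024 = 1073 ✓

1073 = 7² + 32²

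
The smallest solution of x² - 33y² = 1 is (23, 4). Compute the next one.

Solutions to x² - Dy² = 1 are generated by powers of (x₀ + y₀√D).
The next solution satisfies x₁ + y₁√33 = (x₀ + y₀√33)², giving:
x₁ = x₀² + 33y₀² = 23² + 33·4² = 529 + 528 = 1057
y₁ = 2x₀y₀ = 2·23·4 = 184

Verify: 1057² - 33·184² = 1117249 - 1117248 = 1 ✓

x = 1057, y = 184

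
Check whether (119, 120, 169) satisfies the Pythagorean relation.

Compute a² + b²:
119² + 120² = 14161 + 14400 = 28561
Compute c²:
169² = 28561
Since 28561 = 28561, it is a Pythagorean triple.

Yes, it is a Pythagorean triple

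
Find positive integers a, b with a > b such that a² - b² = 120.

Factor: a² - b² = (a+b)(a-b) = 120.
We need two factors of 120 with the same parity.
Use a+b = 60 and a-b = 2 (product 60·2 = 120).
Adding: 2a = 62, so a = 31.
Subtracting: 2b = 58, so b = 29.
Check: 31² - 29² = 961 - 841 = 120 ✓

a = 31, b = 29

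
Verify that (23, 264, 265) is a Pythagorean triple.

Compute a² + b² = 23² + 264² = 529 + 69696 = 70225
Compute c² = 265² = 70225
Since 70225 = 70225, confirmed.

Yes, it is a Pythagorean triple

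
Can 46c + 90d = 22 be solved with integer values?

Step 1: Compute gcd(46, 90).
gcd(46, 90) = 2

Step 2: Check divisibility.
Does 2 divide 22? 22 = 2 x 11, so yes.

By the theorem on linear Diophantine equations, 46c + 90d = 22 has integer solutions if and only if gcd(46, 90) divides 22. Since 2 | 22, solutions exist.

Yes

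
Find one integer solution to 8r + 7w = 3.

Step 1: Check solvability.
gcd(8, 7) = 1
Since 1 divides 3, solutions exist.

Step 2: Apply extended Euclidean algorithm to find gcd.
We find integers such that 8*x0 + 7*y0 = 1

Step 3: Scale the particular solution.
Multiply by 3/1 = 3:
r = 3, w = -3

Step 4: Verify.
8*(3) + 7*(-3) = 3 = 3 ✓

r = 3, w = -3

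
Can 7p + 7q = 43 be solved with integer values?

Step 1: Compute gcd(7, 7).
gcd(7, 7) = 7

Step 2: Check divisibility.
Does 7 divide 43? 43 = 7 x 6 + 1, so no.

By the theorem on linear Diophantine equations, 7p + 7q = 43 has integer solutions if and only if gcd(7, 7) divides 43. Since 7 does not divide 43, no solutions exist.

No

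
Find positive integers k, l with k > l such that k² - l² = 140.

Factor: k² - l² = (k+l)(k-l) = 140.
We need two factors of 140 with the same parity.
Use k+l = 70 and k-l = 2 (product 70·2 = 140).
Adding: 2k = 72, so k = 36.
Subtracting: 2l = 68, so l = 34.
Check: 36² - 34² = 1296 - 1156 = 140 ✓

k = 36, l = 34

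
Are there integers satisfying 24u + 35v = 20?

Step 1: Compute gcd(24, 35).
gcd(24, 35) = 1

Step 2: Check divisibility.
Does 1 divide 20? 20 = 1 x 20, so yes.

By the theorem on linear Diophantine equations, 24u + 35v = 20 has integer solutions if and only if gcd(24, 35) divides 20. Since 1 | 20, solutions exist.

Yes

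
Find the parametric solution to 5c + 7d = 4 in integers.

Step 1: Compute gcd(5, 7) = 1.
Since 1 divides 4, solutions exist.

Step 2: Find a particular solution using extended Euclidean algorithm.
We get c₀ = 12, d₀ = -8.
Check: 5*12 + 7*-8 = 4 = 4 ✓

Step 3: Write the general solution.
c = 12 + (7/1)t = 12 + 7t
d = -8 - (5/1)t = -8 - 5t
for any integer t.

c = 12 + 7t, d = -8 - 5t for integer t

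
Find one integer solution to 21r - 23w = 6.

Step 1: Check solvability.
gcd(21, 23) = 1
Since 1 divides 6, solutions exist.

Step 2: Apply extended Euclidean algorithm to find gcd.
We find integers such that 21*x0 + 23*y0 = 1

Step 3: Scale the particular solution.
Multiply by 6/1 = 6:
r = 66, w = 60

Step 4: Verify.
21*(66) - 23*(60) = 6 = 6 ✓

r = 66, w = 60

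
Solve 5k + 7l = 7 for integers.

Step 1: Check solvability.
gcd(5, 7) = 1
Since 1 divides 7, solutions exist.

Step 2: Apply extended Euclidean algorithm to find gcd.
We find integers such that 5*x0 + 7*y0 = 1

Step 3: Scale the particular solution.
Multiply by 7/1 = 7:
k = 21, l = -14

Step 4: Verify.
5*(21) + 7*(-14) = 7 = 7 ✓

k = 21, l = -14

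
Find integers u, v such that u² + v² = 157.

We need to find integers u, v > 0 such that u² + v² = 157.
Trying u = 6: v² = 157 - 6² = 157 - 36 = 121
v = 11
Check: 6² + 11² = 36 + 121 = 157 ✓

157 = 6² + 11²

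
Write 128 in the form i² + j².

We need to find integers i, j > 0 such that i² + j² = 128.
Trying i = 8: j² = 128 - 8² = 128 - 64 = 64
j = 8
Check: 8² + 8² = 64 + 64 = 128 ✓

128 = 8² + 8²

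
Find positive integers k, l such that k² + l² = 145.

Search for k with 145 - k² a perfect square.
k = 1: 145 - 1² = 145 - 1 = 144 = 12² ✓
So k = 1, l = 12.

k = 1, l = 12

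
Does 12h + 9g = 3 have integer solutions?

Step 1: Compute gcd(12, 9).
gcd(12, 9) = 3

Step 2: Check divisibility.
Does 3 divide 3? 3 = 3 x 1, so yes.

By the theorem on linear Diophantine equations, 12h + 9g = 3 has integer solutions if and only if gcd(12, 9) divides 3. Since 3 | 3, solutions exist.

Yes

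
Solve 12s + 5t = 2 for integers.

Step 1: Check solvability.
gcd(12, 5) = 1
Since 1 divides 2, solutions exist.

Step 2: Apply extended Euclidean algorithm to find gcd.
We find integers such that 12*x0 + 5*y0 = 1

Step 3: Scale the particular solution.
Multiply by 2/1 = 2:
s = -4, t = 10

Step 4: Verify.
12*(-4) + 5*(10) = 2 = 2 ✓

s = -4, t = 10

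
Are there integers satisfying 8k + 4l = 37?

Step 1: Compute gcd(8, 4).
gcd(8, 4) = 4

Step 2: Check divisibility.
Does 4 divide 37? 37 = 4 x 9 + 1, so no.

By the theorem on linear Diophantine equations, 8k + 4l = 37 has integer solutions if and only if gcd(8, 4) divides 37. Since 4 does not divide 37, no solutions exist.

No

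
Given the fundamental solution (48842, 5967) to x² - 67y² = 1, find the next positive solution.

Solutions to x² - Dy² = 1 are generated by powers of (x₀ + y₀√D).
The next solution satisfies x₁ + y₁√67 = (x₀ + y₀√67)², giving:
x₁ = x₀² + 67y₀² = 48842² + 67·5967² = 2385540964 + 2385540963 = 4771081927
y₁ = 2x₀y₀ = 2·48842·5967 = 582880428

Verify: 4771081927² - 67·582880428² = 22763222754146033329 - 22763222754146033328 = 1 ✓

x = 4771081927, y = 582880428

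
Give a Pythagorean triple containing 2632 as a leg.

We need the other leg and hypotenuse such that 2632² + x² = c².
Take x = 8640, c = 9032: 2632² + 8640² = 6927424 + 74649600 = 81577024 = 9032² ✓
Triple: (2632, 8640, 9032)

(2632, 8640, 9032)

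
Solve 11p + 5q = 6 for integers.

Step 1: Check solvability.
gcd(11, 5) = 1
Since 1 divides 6, solutions exist.

Step 2: Apply extended Euclidean algorithm to find gcd.
We find integers such that 11*x0 + 5*y0 = 1

Step 3: Scale the particular solution.
Multiply by 6/1 = 6:
p = 6, q = -12

Step 4: Verify.
11*(6) + 5*(-12) = 6 = 6 ✓

p = 6, q = -12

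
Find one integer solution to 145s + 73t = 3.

Step 1: Check solvability.
gcd(145, 73) = 1
Since 1 divides 3, solutions exist.

Step 2: Apply extended Euclidean algorithm to find gcd.
We find integers such that 145*x0 + 73*y0 = 1

Step 3: Scale the particular solution.
Multiply by 3/1 = 3:
s = -3, t = 6

Step 4: Verify.
145*(-3) + 73*(6) = 3 = 3 ✓

s = -3, t = 6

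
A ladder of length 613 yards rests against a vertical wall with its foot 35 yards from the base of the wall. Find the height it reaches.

The ladder, wall, and ground form a right triangle with hypotenuse 613 and one leg 35.
By the Pythagorean theorem: h² = 613² - 35² = 375769 - 1225 = 374544
h = √374544 = 612 yards

612 yards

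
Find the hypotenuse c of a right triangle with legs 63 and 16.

c² = a² + b² = 63² + 16² = 3969 + 256 = 4225
c = 65

65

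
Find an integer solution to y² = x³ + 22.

Try small integer x values and check whether x³ + 22 is a perfect square.
x = 3: x³ + 22 = 3³ + 22 = 27 + 22 = 49
Is 49 a perfect square? 7² = 49 ✓
So (x, y) = (3, -7) is a solution.

x = 3, y = -7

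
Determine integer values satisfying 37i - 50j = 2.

Step 1: Check solvability.
gcd(37, 50) = 1
Since 1 divides 2, solutions exist.

Step 2: Apply extended Euclidean algorithm to find gcd.
We find integers such that 37*x0 + 50*y0 = 1

Step 3: Scale the particular solution.
Multiply by 2/1 = 2:
i = 46, j = 34

Step 4: Verify.
37*(46) - 50*(34) = 2 = 2 ✓

i = 46, j = 34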